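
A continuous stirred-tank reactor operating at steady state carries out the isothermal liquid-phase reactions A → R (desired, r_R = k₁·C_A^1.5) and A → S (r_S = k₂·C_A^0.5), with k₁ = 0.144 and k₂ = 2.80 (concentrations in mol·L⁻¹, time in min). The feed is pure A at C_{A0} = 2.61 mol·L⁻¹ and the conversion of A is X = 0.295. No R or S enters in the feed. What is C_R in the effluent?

Exit C_A = C_{A0}(1−X) = 2.61×0.705 = 1.840 mol·L⁻¹.
Rates in a CSTR are evaluated at the outlet concentration: r_R = 0.144×1.840^1.5 = 0.3594, r_S = 2.80×1.840^0.5 = 3.798.
Fraction of consumed A going to R: r_R/(r_R+r_S) = 0.08645.
C_R = 0.08645·C_{A0}·X = 0.08645×2.61×0.295 = 0.0666 mol·L⁻¹.

0.0666 mol·L⁻¹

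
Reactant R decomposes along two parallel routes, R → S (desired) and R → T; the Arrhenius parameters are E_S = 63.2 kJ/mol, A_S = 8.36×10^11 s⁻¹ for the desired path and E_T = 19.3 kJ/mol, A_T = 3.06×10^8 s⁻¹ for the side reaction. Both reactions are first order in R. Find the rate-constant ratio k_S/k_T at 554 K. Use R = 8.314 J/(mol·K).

With equal orders, S_{S/T} = k_S/k_T = (A_S/A_T)·exp[(E_T−E_S)/(RT)].
(E_T−E_S)/(RT) = (19.3−63.2)×10³/(8.314×554) = -43900/4606 = -9.531.
k_S/k_T = (8.36×10^11/3.06×10^8)·exp(-9.531) = 2732 × 7.256×10^-5 = 0.198.
Since E_S > E_T, raising the temperature improves selectivity toward S.

0.198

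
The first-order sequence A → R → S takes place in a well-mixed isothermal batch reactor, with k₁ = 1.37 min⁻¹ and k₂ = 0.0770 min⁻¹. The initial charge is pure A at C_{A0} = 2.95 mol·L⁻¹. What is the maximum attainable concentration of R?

2.49 mol·L⁻¹

Evaluating C_R at t_opt = ln(k₂/k₁)/(k₂−k₁) gives C_{R,max}/C_{A0} = (k₁/k₂)^[k₂/(k₂−k₁)].
= (1.37/0.0770)^(0.0770/(0.0770−1.37)) = (17.79)^(-0.05955) = 0.8425.
C_{R,max} = 0.8425×2.95 = 2.49 mol·L⁻¹.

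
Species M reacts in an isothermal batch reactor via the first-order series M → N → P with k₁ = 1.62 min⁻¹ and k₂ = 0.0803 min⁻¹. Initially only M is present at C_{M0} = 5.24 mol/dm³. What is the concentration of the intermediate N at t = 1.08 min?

The intermediate concentration in a first-order A→B→C sequence is C_N = k₁C_{M0}(e^(−k₁t) − e^(−k₂t))/(k₂−k₁).
e^(−k₁t) = e^(−1.62×1.08) = e^(−1.750) = 0.1738; e^(−k₂t) = e^(−0.08672) = 0.9169.
C_N = 1.62×5.24/(0.0803−1.62) × (0.1738−0.9169) = (-5.513)×(-0.7431) = 4.097 mol/dm³.

4.10 mol/dm³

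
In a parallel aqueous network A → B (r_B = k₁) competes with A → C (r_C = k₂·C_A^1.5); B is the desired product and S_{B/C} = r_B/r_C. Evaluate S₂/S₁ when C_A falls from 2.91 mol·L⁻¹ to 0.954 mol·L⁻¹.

S_{B/C} = (k₁/k₂)·C_A^-1.5, so S₂/S₁ = (C_{A,2}/C_{A,1})^-1.5.
= (0.954/2.91)^(-1.5) = (0.3278)^(-1.5) = 5.33.
Selectivity toward B rises as C_A falls — low-concentration operation is favoured.

5.33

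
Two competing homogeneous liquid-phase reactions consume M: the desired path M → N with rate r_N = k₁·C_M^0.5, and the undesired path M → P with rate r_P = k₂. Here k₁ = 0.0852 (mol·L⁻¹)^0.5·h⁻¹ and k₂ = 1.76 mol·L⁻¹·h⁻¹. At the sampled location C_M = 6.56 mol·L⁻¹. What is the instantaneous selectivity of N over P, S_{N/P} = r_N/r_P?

0.124

S_{N/P} = r_N/r_P = (k₁·C_M^0.5)/(k₂) = (k₁/k₂)·C_M^0.5.
= (0.0852×6.560^0.5) / (1.76) = 0.2182/1.760 = 0.124.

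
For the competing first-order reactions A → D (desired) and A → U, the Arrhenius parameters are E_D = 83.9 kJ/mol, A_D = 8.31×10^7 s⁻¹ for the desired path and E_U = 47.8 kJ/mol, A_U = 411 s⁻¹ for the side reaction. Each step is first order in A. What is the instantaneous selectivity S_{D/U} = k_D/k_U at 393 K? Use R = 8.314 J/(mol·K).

k_D/k_U = (A_D/A_U)·exp[−(E_D−E_U)/(RT)] = (A_D/A_U)·exp[(E_U−E_D)/(RT)].
(E_U−E_D)/(RT) = (47.8−83.9)×10³/(8.314×393) = -36100/3267 = -11.05.
k_D/k_U = (8.31×10^7/411)·exp(-11.05) = 2.022×10^5 × 1.591×10^-5 = 3.22.
Since E_D > E_U, raising the temperature improves selectivity toward D.

3.22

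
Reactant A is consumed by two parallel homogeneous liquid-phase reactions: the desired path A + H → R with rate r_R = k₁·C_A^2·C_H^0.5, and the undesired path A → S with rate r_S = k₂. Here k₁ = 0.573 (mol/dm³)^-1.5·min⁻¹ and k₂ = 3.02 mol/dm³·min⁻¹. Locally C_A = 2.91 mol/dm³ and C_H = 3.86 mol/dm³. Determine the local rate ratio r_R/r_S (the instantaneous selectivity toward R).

S_{R/S} = r_R/r_S = (k₁·C_A^2·C_H^0.5)/(k₂) = (k₁/k₂)·C_A^2·C_H^0.5.
= (0.573×2.910^2×3.860^0.5) / (3.02) = 9.533/3.020 = 3.16.

3.16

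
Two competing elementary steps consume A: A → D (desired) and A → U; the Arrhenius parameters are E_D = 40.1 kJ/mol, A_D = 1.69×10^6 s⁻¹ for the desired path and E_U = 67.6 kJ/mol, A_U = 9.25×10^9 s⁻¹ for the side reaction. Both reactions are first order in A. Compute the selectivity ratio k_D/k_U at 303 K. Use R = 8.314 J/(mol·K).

With equal orders, S_{D/U} = k_D/k_U = (A_D/A_U)·exp[(E_U−E_D)/(RT)].
(E_U−E_D)/(RT) = (67.6−40.1)×10³/(8.314×303) = 27500/2519 = 10.92.
k_D/k_U = (1.69×10^6/9.25×10^9)·exp(10.92) = 1.827×10^-4 × 55073 = 10.1.

10.1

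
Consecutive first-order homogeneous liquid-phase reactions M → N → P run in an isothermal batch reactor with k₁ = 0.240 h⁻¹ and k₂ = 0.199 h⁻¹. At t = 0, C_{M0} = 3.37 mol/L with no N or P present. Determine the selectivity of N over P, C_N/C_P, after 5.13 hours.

1.30

Solving the coupled first-order balances gives C_N(t) = [k₁/(k₂−k₁)]·C_{M0}·(e^(−k₁t) − e^(−k₂t)).
e^(−k₁t) = e^(−0.240×5.13) = e^(−1.231) = 0.2919; e^(−k₂t) = e^(−1.021) = 0.3603.
C_N = 0.240×3.37/(0.199−0.240) × (0.2919−0.3603) = (-19.73)×(-0.06834) = 1.348 mol/L.
C_M = C_{M0}e^(−k₁t) = 0.9838 mol/L, so C_P = C_{M0}−C_M−C_N = 1.038 mol/L; C_N/C_P = 1.30.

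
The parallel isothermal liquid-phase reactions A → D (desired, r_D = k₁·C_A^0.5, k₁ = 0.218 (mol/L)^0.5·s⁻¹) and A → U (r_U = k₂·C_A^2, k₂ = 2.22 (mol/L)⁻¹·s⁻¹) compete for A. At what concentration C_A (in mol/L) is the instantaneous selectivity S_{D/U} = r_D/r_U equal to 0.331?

0.445 mol/L

S_{D/U} = (k₁/k₂)·C_A^-1.5 ⇒ C_A = (S·k₂/k₁)^(1/(-1.5)).
= (0.331×2.22/0.218)^(-0.6667) = (3.371)^(-0.6667) = 0.445 mol/L.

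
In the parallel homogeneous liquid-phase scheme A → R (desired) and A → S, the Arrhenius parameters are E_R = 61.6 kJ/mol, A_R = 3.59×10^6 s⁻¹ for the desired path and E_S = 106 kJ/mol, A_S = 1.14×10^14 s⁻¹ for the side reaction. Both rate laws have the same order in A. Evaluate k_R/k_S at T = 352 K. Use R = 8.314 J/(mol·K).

0.122

Since both paths have the same order in A, the concentration cancels and S_{R/S} = k_R/k_S = (A_R/A_S)·exp[(E_S−E_R)/(RT)].
(E_S−E_R)/(RT) = (106−61.6)×10³/(8.314×352) = 44400/2927 = 15.17.
k_R/k_S = (3.59×10^6/1.14×10^14)·exp(15.17) = 3.149×10^-8 × 3.881×10^6 = 0.122.
Since E_R < E_S, lowering the temperature improves selectivity toward R.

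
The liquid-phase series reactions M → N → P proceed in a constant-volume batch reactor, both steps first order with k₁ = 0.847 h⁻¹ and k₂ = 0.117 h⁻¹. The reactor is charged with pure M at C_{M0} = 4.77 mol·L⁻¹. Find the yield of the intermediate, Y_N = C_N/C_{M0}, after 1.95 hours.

0.701

The intermediate concentration in a first-order A→B→C sequence is C_N = k₁C_{M0}(e^(−k₁t) − e^(−k₂t))/(k₂−k₁).
e^(−k₁t) = e^(−0.847×1.95) = e^(−1.652) = 0.1917; e^(−k₂t) = e^(−0.2282) = 0.7960.
C_N = 0.847×4.77/(0.117−0.847) × (0.1917−0.7960) = (-5.535)×(-0.6043) = 3.344 mol·L⁻¹.
Y_N = C_N/C_{M0} = 3.344/4.77 = 0.701.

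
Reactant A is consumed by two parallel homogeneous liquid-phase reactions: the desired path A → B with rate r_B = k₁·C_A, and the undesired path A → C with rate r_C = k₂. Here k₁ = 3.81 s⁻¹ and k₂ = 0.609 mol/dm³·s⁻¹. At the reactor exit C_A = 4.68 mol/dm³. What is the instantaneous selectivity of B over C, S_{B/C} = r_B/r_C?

S_{B/C} = r_B/r_C = (k₁·C_A)/(k₂) = (k₁/k₂)·C_A.
= (3.81×4.680) / (0.609) = 17.83/0.6090 = 29.3.

29.3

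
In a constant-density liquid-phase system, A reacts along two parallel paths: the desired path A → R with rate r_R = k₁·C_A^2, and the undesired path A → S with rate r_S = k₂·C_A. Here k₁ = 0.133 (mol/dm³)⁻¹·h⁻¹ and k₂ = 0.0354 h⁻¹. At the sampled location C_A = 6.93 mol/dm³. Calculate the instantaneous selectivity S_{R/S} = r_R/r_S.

S_{R/S} = r_R/r_S = (k₁·C_A^2)/(k₂·C_A) = (k₁/k₂)·C_A.
= (0.133×6.930^2) / (0.0354×6.930) = 6.387/0.2453 = 26.0.
Since the desired path is higher order in A, keeping C_A high (PFR or concentrated feed) favours R.

26.0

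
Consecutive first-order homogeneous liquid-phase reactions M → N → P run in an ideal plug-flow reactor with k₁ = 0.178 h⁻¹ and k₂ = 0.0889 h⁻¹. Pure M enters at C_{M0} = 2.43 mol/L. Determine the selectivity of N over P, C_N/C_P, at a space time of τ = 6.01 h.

2.83

Solving the coupled first-order balances gives C_N(τ) = [k₁/(k₂−k₁)]·C_{M0}·(e^(−k₁τ) − e^(−k₂τ)).
e^(−k₁τ) = e^(−0.178×6.01) = e^(−1.070) = 0.3431; e^(−k₂τ) = e^(−0.5343) = 0.5861.
C_N = 0.178×2.43/(0.0889−0.178) × (0.3431−0.5861) = (-4.855)×(-0.2430) = 1.180 mol/L.
C_M = C_{M0}e^(−k₁τ) = 0.8337 mol/L, so C_P = C_{M0}−C_M−C_N = 0.4166 mol/L; C_N/C_P = 2.83.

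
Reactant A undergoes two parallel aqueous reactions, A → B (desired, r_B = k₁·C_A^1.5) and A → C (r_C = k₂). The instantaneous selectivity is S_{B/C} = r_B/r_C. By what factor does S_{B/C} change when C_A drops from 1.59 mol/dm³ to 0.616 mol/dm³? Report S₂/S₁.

S_{B/C} = (k₁/k₂)·C_A^1.5, so S₂/S₁ = (C_{A,2}/C_{A,1})^1.5.
= (0.616/1.59)^1.5 = (0.3874)^1.5 = 0.241.
Selectivity toward B falls as C_A falls — high-concentration operation is favoured.

0.241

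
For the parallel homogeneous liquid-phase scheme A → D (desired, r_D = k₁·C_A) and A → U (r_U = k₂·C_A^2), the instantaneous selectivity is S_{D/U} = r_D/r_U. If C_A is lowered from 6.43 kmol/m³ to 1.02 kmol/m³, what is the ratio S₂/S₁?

6.30

S_{D/U} = (k₁/k₂)·C_A⁻¹, so S₂/S₁ = (C_{A,2}/C_{A,1})⁻¹.
= 6.43/1.02 = 6.30.
Selectivity toward D rises as C_A falls — low-concentration operation is favoured.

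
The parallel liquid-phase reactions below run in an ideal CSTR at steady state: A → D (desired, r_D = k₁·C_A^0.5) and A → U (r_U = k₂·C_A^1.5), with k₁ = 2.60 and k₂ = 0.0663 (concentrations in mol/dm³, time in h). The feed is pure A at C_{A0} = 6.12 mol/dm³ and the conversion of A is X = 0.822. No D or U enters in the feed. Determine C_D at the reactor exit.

Exit C_A = C_{A0}(1−X) = 6.12×0.178 = 1.089 mol/dm³.
Rates in a CSTR are evaluated at the outlet concentration: r_D = 2.60×1.089^0.5 = 2.714, r_U = 0.0663×1.089^1.5 = 0.07538.
Fraction of consumed A going to D: r_D/(r_D+r_U) = 0.9730.
C_D = 0.9730·C_{A0}·X = 0.9730×6.12×0.822 = 4.89 mol/dm³.

4.89 mol/dm³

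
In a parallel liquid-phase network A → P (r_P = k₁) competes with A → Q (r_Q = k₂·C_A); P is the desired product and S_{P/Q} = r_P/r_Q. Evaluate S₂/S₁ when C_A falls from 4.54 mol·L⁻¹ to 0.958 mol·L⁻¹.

S_{P/Q} = (k₁/k₂)·C_A⁻¹, so S₂/S₁ = (C_{A,2}/C_{A,1})⁻¹.
= 4.54/0.958 = 4.74.
Selectivity toward P rises as C_A falls — low-concentration operation is favoured.

4.74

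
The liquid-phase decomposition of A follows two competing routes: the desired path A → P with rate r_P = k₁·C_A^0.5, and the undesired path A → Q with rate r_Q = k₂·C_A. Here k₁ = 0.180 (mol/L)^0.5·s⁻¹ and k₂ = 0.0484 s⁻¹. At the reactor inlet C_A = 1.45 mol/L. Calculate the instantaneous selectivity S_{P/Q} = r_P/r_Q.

3.09

S_{P/Q} = r_P/r_Q = (k₁·C_A^0.5)/(k₂·C_A) = (k₁/k₂)·C_A^-0.5.
= (0.180×1.450^0.5) / (0.0484×1.450) = 0.2167/0.07018 = 3.09.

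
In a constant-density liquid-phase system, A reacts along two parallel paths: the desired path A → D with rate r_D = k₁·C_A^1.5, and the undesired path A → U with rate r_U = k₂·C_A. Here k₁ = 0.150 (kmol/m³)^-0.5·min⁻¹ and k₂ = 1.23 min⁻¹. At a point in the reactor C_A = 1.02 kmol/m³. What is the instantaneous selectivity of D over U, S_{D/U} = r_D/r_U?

S_{D/U} = r_D/r_U = (k₁·C_A^1.5)/(k₂·C_A) = (k₁/k₂)·C_A^0.5.
= (0.150×1.020^1.5) / (1.23×1.020) = 0.1545/1.255 = 0.123.
Since the desired path is higher order in A, keeping C_A high (PFR or concentrated feed) favours D.

0.123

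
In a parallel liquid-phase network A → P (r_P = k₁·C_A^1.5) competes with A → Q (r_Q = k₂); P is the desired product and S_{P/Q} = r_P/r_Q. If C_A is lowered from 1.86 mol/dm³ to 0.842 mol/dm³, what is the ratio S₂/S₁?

0.305

S_{P/Q} = (k₁/k₂)·C_A^1.5, so S₂/S₁ = (C_{A,2}/C_{A,1})^1.5.
= (0.842/1.86)^1.5 = (0.4527)^1.5 = 0.305.
Selectivity toward P falls as C_A falls — high-concentration operation is favoured.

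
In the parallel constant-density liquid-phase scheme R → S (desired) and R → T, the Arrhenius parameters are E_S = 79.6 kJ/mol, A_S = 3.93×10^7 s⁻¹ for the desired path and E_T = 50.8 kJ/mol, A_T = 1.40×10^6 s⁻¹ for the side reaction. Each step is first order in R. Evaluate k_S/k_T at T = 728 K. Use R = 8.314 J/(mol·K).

k_S/k_T = (A_S/A_T)·exp[−(E_S−E_T)/(RT)] = (A_S/A_T)·exp[(E_T−E_S)/(RT)].
(E_T−E_S)/(RT) = (50.8−79.6)×10³/(8.314×728) = -28800/6053 = -4.758.
k_S/k_T = (3.93×10^7/1.40×10^6)·exp(-4.758) = 28.07 × 0.008580 = 0.241.
Since E_S > E_T, raising the temperature improves selectivity toward S.

0.241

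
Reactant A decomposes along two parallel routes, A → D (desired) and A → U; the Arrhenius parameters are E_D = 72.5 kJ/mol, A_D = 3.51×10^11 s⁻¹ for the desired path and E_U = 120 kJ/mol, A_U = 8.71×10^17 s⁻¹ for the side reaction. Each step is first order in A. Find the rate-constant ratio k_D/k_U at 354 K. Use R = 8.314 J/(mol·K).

4.12

k_D/k_U = (A_D/A_U)·exp[−(E_D−E_U)/(RT)] = (A_D/A_U)·exp[(E_U−E_D)/(RT)].
(E_U−E_D)/(RT) = (120−72.5)×10³/(8.314×354) = 47500/2943 = 16.14.
k_D/k_U = (3.51×10^11/8.71×10^17)·exp(16.14) = 4.030×10^-7 × 1.021×10^7 = 4.12.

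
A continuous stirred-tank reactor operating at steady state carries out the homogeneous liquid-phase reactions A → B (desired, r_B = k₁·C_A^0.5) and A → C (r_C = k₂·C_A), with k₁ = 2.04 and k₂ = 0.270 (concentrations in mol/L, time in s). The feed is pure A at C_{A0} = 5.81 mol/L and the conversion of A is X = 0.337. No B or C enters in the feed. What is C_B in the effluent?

Exit C_A = C_{A0}(1−X) = 5.81×0.663 = 3.852 mol/L.
Rates in a CSTR are evaluated at the outlet concentration: r_B = 2.04×3.852^0.5 = 4.004, r_C = 0.270×3.852 = 1.040.
Fraction of consumed A going to B: r_B/(r_B+r_C) = 0.7938.
C_B = 0.7938·C_{A0}·X = 0.7938×5.81×0.337 = 1.55 mol/L.

1.55 mol/L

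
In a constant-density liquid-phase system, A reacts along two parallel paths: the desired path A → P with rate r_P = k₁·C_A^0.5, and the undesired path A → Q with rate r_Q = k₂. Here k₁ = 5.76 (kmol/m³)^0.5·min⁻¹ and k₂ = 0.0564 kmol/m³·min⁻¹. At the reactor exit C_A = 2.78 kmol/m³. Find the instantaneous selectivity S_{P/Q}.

S_{P/Q} = r_P/r_Q = (k₁·C_A^0.5)/(k₂) = (k₁/k₂)·C_A^0.5.
= (5.76×2.780^0.5) / (0.0564) = 9.604/0.05640 = 170.

170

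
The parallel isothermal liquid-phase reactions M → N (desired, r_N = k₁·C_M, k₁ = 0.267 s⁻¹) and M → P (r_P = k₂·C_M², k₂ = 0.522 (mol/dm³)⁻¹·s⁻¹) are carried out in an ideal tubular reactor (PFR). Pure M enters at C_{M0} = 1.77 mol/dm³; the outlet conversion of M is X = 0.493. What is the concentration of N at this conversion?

0.247 mol/dm³

C_M = C_{M0}(1−X) = 0.8974 mol/dm³.
Along a PFR/batch, dC_N/dC_M = −r_N/(r_N+r_P) = −k₁/(k₁+k₂·C_M).
Integrating from C_{M0} to C_M: C_N = (0.267/0.522)·ln[(0.267+0.522·1.77)/(0.267+0.522·0.897)] = 0.5115·ln(1.191/0.7354) = 0.2466 mol/dm³.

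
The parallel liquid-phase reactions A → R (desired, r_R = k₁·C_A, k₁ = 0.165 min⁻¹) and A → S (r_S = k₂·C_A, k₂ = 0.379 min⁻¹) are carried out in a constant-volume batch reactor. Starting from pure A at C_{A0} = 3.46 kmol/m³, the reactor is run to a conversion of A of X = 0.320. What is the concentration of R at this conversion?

C_A = C_{A0}(1−X) = 2.353 kmol/m³.
Both paths are first order in A, so the instantaneous fraction to R is constant: dC_R/d(−C_A) = k₁/(k₁+k₂) = 0.3033.
C_R = 0.3033·(C_{A0}−C_A) = 0.3033×1.107 = 0.336 kmol/m³.

0.336 kmol/m³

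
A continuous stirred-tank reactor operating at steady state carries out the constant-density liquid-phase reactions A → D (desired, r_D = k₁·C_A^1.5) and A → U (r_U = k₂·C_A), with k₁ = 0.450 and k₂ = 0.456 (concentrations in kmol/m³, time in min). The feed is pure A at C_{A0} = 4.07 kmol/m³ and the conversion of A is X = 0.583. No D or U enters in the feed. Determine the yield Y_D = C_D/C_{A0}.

Exit C_A = C_{A0}(1−X) = 4.07×0.417 = 1.697 kmol/m³.
Rates in a CSTR are evaluated at the outlet concentration: r_D = 0.450×1.697^1.5 = 0.9950, r_U = 0.456×1.697 = 0.7739.
Fraction of consumed A going to D: r_D/(r_D+r_U) = 0.5625.
C_D = 0.5625·C_{A0}·X = 0.5625×4.07×0.583 = 1.33 kmol/m³; Y_D = C_D/C_{A0} = 0.328.

0.328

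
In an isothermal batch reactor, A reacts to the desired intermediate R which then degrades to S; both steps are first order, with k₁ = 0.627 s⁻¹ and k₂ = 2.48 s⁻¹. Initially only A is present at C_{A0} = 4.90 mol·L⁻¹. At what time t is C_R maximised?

0.742 s

For first-order series the maximum of C_R occurs at t_opt = ln(k₂/k₁)/(k₂−k₁).
= ln(2.48/0.627)/(2.48−0.627) = ln(3.955)/1.853 = 1.375/1.853 = 0.742 s.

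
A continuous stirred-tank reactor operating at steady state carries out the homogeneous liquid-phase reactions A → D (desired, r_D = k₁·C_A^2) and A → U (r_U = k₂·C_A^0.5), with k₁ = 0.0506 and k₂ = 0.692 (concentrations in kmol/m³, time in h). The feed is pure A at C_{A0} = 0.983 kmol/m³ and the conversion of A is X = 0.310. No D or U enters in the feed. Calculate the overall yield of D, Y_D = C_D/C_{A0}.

0.0122

Exit C_A = C_{A0}(1−X) = 0.983×0.690 = 0.6783 kmol/m³.
Rates in a CSTR are evaluated at the outlet concentration: r_D = 0.0506×0.6783^2 = 0.02328, r_U = 0.692×0.6783^0.5 = 0.5699.
Fraction of consumed A going to D: r_D/(r_D+r_U) = 0.03924.
C_D = 0.03924·C_{A0}·X = 0.03924×0.983×0.310 = 0.0120 kmol/m³; Y_D = C_D/C_{A0} = 0.0122.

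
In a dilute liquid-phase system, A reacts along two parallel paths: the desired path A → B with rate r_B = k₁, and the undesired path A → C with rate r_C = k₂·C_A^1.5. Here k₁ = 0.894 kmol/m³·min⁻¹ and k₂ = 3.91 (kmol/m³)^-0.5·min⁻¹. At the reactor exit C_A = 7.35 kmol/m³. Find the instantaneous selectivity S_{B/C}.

S_{B/C} = r_B/r_C = (k₁)/(k₂·C_A^1.5) = (k₁/k₂)·C_A^-1.5.
= (0.894) / (3.91×7.350^1.5) = 0.8940/77.91 = 0.0115.

0.0115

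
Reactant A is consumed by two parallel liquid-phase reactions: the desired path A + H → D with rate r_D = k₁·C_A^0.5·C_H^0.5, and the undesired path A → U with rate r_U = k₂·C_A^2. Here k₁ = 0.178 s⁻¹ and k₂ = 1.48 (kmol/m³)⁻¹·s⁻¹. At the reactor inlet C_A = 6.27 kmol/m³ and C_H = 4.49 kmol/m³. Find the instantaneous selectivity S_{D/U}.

0.0162

S_{D/U} = r_D/r_U = (k₁·C_A^0.5·C_H^0.5)/(k₂·C_A^2) = (k₁/k₂)·C_A^-1.5·C_H^0.5.
= (0.178×6.270^0.5×4.490^0.5) / (1.48×6.270^2) = 0.9444/58.18 = 0.0162.
The undesired path is higher order in A, so low C_A (CSTR or dilute feed) favours D.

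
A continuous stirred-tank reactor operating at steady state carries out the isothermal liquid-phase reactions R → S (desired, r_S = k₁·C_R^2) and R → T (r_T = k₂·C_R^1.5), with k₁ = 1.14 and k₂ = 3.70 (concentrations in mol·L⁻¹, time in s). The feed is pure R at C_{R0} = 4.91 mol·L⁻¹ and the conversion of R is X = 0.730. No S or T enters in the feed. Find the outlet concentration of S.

Exit C_R = C_{R0}(1−X) = 4.91×0.270 = 1.326 mol·L⁻¹.
A CSTR operates uniformly at the exit composition, giving r_S = 2.004 and r_T = 5.648 (each k·C_R^n at C_R = 1.326).
Fraction of consumed R going to S: r_S/(r_S+r_T) = 0.2619.
C_S = 0.2619·C_{R0}·X = 0.2619×4.91×0.730 = 0.939 mol·L⁻¹.

0.939 mol·L⁻¹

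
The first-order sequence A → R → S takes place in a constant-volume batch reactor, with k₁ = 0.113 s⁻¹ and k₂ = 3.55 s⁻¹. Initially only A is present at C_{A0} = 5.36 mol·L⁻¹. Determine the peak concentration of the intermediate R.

0.152 mol·L⁻¹

For a first-order series the maximum intermediate yield is C_{R,max}/C_{A0} = (k₁/k₂)^[k₂/(k₂−k₁)].
= (0.113/3.55)^(3.55/(3.55−0.113)) = (0.03183)^(1.033) = 0.02842.
C_{R,max} = 0.02842×5.36 = 0.152 mol·L⁻¹.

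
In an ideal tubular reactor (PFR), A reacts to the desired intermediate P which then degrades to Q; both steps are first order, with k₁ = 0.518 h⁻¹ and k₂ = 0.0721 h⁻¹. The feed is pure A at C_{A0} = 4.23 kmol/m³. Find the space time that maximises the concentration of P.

4.42 h

The intermediate peaks when r₁ = r₂, i.e. k₁e^(−k₁τ) = k₂e^(−k₂τ), giving τ_opt = ln(k₂/k₁)/(k₂−k₁).
= ln(0.0721/0.518)/(0.0721−0.518) = ln(0.1392)/-0.4459 = -1.972/-0.4459 = 4.42 h.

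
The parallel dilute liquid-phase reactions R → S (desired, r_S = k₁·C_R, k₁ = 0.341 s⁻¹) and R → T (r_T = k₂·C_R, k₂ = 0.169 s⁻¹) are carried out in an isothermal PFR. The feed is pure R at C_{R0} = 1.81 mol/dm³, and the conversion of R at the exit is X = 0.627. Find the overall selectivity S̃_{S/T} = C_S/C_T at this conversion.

2.02

C_R = C_{R0}(1−X) = 0.6751 mol/dm³.
Both paths are first order in R, so the instantaneous fraction to S is constant: dC_S/d(−C_R) = k₁/(k₁+k₂) = 0.6686.
C_S = 0.6686·(C_{R0}−C_R) = 0.6686×1.135 = 0.759 mol/dm³.
C_T = (C_{R0}−C_R)−C_S = 0.3761 mol/dm³; S̃_{S/T} = 0.7588/0.3761 = 2.02.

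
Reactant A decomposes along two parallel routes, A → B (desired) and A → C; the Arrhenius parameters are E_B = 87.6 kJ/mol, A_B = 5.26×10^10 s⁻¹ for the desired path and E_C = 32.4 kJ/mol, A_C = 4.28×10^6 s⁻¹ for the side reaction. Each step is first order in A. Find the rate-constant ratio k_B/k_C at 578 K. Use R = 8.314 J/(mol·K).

Since both paths have the same order in A, the concentration cancels and S_{B/C} = k_B/k_C = (A_B/A_C)·exp[(E_C−E_B)/(RT)].
(E_C−E_B)/(RT) = (32.4−87.6)×10³/(8.314×578) = -55200/4805 = -11.49.
k_B/k_C = (5.26×10^10/4.28×10^6)·exp(-11.49) = 12290 × 1.026×10^-5 = 0.126.

0.126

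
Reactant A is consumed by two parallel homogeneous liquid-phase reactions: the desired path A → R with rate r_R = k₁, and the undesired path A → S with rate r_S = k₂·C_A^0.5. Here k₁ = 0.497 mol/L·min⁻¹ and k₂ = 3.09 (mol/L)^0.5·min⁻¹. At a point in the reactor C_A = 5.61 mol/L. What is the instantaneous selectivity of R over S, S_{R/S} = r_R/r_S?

S_{R/S} = r_R/r_S = (k₁)/(k₂·C_A^0.5) = (k₁/k₂)·C_A^-0.5.
= (0.497) / (3.09×5.610^0.5) = 0.4970/7.319 = 0.0679.
The undesired path is higher order in A, so low C_A (CSTR or dilute feed) favours R.

0.0679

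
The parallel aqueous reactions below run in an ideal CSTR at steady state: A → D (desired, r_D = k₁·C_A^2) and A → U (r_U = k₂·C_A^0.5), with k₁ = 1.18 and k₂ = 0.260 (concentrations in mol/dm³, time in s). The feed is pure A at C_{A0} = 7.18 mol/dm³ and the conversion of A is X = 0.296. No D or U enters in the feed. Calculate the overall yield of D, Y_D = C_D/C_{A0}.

0.290

Exit C_A = C_{A0}(1−X) = 7.18×0.704 = 5.055 mol/dm³.
In a CSTR the entire volume is at exit conditions, so r_D = 1.18×5.055^2 = 30.15 and r_U = 0.260×5.055^0.5 = 0.5846.
Fraction of consumed A going to D: r_D/(r_D+r_U) = 0.9810.
C_D = 0.9810·C_{A0}·X = 0.9810×7.18×0.296 = 2.08 mol/dm³; Y_D = C_D/C_{A0} = 0.290.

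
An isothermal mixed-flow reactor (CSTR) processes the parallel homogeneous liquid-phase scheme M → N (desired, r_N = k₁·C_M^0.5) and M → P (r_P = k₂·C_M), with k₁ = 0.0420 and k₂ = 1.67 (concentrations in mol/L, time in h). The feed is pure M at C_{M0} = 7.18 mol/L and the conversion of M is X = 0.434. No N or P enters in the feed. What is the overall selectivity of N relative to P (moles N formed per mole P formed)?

0.0125

Exit C_M = C_{M0}(1−X) = 7.18×0.566 = 4.064 mol/L.
Rates in a CSTR are evaluated at the outlet concentration: r_N = 0.0420×4.064^0.5 = 0.08467, r_P = 1.67×4.064 = 6.787.
Overall selectivity = C_N/C_P = r_Nτ/(r_Pτ) = r_N/r_P = 0.0125.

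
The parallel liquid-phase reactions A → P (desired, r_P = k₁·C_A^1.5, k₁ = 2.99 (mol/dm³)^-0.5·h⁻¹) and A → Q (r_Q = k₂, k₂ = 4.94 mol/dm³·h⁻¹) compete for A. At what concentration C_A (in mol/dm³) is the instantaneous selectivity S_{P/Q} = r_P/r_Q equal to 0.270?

0.584 mol/dm³

S_{P/Q} = (k₁/k₂)·C_A^1.5 ⇒ C_A = (S·k₂/k₁)^(1/1.5).
= (0.270×4.94/2.99)^(0.6667) = (0.4461)^(0.6667) = 0.584 mol/dm³.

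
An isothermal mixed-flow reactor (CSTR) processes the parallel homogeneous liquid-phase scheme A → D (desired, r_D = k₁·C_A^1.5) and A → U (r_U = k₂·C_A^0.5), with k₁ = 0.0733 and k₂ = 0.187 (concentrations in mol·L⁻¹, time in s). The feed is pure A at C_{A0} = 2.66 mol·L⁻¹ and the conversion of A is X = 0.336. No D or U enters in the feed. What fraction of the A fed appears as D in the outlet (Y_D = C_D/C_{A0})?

0.137

Exit C_A = C_{A0}(1−X) = 2.66×0.664 = 1.766 mol·L⁻¹.
In a CSTR the entire volume is at exit conditions, so r_D = 0.0733×1.766^1.5 = 0.1721 and r_U = 0.187×1.766^0.5 = 0.2485.
Fraction of consumed A going to D: r_D/(r_D+r_U) = 0.4091.
C_D = 0.4091·C_{A0}·X = 0.4091×2.66×0.336 = 0.366 mol·L⁻¹; Y_D = C_D/C_{A0} = 0.137.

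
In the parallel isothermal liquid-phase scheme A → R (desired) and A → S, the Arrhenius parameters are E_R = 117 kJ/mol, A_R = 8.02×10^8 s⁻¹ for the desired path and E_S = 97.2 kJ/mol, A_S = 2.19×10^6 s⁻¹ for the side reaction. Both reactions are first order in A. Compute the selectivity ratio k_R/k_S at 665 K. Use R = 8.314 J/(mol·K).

10.2

k_R/k_S = (A_R/A_S)·exp[−(E_R−E_S)/(RT)] = (A_R/A_S)·exp[(E_S−E_R)/(RT)].
(E_S−E_R)/(RT) = (97.2−117)×10³/(8.314×665) = -19800/5529 = -3.581.
k_R/k_S = (8.02×10^8/2.19×10^6)·exp(-3.581) = 366.2 × 0.02784 = 10.2.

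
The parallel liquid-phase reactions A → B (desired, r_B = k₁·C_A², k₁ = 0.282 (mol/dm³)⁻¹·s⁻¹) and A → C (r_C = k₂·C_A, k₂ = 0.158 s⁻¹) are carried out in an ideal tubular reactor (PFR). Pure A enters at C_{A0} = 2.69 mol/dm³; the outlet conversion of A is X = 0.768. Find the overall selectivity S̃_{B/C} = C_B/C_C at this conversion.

C_A = C_{A0}(1−X) = 0.6241 mol/dm³.
Along a PFR/batch, dC_C/dC_A = −r_C/(r_B+r_C) = −k₂/(k₂+k₁·C_A).
Integrating from C_{A0} to C_A: C_C = (0.158/0.282)·ln[(0.158+0.282·2.69)/(0.158+0.282·0.624)] = 0.5603·ln(0.9166/0.3340) = 0.5656 mol/dm³.
Then C_B = (C_{A0}−C_A) − C_C = 2.066 − 0.5656 = 1.500 mol/dm³.
S̃_{B/C} = C_B/C_C = 1.500/0.5656 = 2.65.

2.65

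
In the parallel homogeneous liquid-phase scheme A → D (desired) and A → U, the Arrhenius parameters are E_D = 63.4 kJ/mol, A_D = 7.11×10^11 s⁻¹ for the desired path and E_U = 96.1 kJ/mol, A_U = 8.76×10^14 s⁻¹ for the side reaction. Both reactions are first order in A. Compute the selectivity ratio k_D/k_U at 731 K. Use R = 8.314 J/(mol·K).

0.176

With equal orders, S_{D/U} = k_D/k_U = (A_D/A_U)·exp[(E_U−E_D)/(RT)].
(E_U−E_D)/(RT) = (96.1−63.4)×10³/(8.314×731) = 32700/6078 = 5.380.
k_D/k_U = (7.11×10^11/8.76×10^14)·exp(5.380) = 8.116×10^-4 × 217.1 = 0.176.
Since E_D < E_U, lowering the temperature improves selectivity toward D.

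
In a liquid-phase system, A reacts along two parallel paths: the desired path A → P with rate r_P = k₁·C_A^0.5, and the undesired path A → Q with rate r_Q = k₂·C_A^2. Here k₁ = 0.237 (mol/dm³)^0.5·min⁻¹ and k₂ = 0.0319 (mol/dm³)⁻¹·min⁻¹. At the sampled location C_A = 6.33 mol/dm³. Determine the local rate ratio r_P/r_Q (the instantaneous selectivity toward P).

S_{P/Q} = r_P/r_Q = (k₁·C_A^0.5)/(k₂·C_A^2) = (k₁/k₂)·C_A^-1.5.
= (0.237×6.330^0.5) / (0.0319×6.330^2) = 0.5963/1.278 = 0.467.
The undesired path is higher order in A, so low C_A (CSTR or dilute feed) favours P.

0.467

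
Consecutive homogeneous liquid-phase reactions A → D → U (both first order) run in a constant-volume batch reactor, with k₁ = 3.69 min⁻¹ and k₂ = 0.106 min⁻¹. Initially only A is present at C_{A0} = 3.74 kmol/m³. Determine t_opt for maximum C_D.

0.990 min

Setting dC_D/dt = 0 gives t_opt = ln(k₂/k₁)/(k₂−k₁).
= ln(0.106/3.69)/(0.106−3.69) = ln(0.02873)/-3.584 = -3.550/-3.584 = 0.990 min.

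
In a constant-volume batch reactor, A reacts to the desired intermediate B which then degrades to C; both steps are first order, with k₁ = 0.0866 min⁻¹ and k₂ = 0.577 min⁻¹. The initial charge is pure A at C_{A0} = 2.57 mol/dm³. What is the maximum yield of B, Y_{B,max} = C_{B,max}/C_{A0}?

0.107

For a first-order series the maximum intermediate yield is C_{B,max}/C_{A0} = (k₁/k₂)^[k₂/(k₂−k₁)].
= (0.0866/0.577)^(0.577/(0.577−0.0866)) = (0.1501)^(1.177) = 0.1074.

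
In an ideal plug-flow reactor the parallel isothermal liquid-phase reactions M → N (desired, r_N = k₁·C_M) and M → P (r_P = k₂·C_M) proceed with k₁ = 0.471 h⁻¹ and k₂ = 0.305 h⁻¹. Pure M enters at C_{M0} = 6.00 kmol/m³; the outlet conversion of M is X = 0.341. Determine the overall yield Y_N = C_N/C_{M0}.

C_M = C_{M0}(1−X) = 3.954 kmol/m³.
Both paths are first order in M, so the instantaneous fraction to N is constant: dC_N/d(−C_M) = k₁/(k₁+k₂) = 0.6070.
C_N = 0.6070·(C_{M0}−C_M) = 0.6070×2.046 = 1.24 kmol/m³.
Y_N = C_N/C_{M0} = 1.242/6.00 = 0.207.

0.207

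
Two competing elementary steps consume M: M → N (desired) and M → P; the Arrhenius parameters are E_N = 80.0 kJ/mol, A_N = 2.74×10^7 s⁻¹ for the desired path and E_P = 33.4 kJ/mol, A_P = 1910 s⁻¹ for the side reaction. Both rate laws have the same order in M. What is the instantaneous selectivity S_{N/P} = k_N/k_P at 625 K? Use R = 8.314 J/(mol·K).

1.83

With equal orders, S_{N/P} = k_N/k_P = (A_N/A_P)·exp[(E_P−E_N)/(RT)].
(E_P−E_N)/(RT) = (33.4−80.0)×10³/(8.314×625) = -46600/5196 = -8.968.
k_N/k_P = (2.74×10^7/1910)·exp(-8.968) = 14346 × 1.274×10^-4 = 1.83.
Since E_N > E_P, raising the temperature improves selectivity toward N.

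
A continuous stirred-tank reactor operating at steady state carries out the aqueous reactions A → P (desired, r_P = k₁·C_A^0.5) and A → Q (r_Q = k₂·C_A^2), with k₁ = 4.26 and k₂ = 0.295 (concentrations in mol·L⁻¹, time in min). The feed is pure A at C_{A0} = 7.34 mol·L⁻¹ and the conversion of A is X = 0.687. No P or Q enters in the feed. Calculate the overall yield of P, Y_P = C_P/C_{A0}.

Exit C_A = C_{A0}(1−X) = 7.34×0.313 = 2.297 mol·L⁻¹.
A CSTR operates uniformly at the exit composition, giving r_P = 6.457 and r_Q = 1.557 (each k·C_A^n at C_A = 2.297).
Fraction of consumed A going to P: r_P/(r_P+r_Q) = 0.8057.
C_P = 0.8057·C_{A0}·X = 0.8057×7.34×0.687 = 4.06 mol·L⁻¹; Y_P = C_P/C_{A0} = 0.554.

0.554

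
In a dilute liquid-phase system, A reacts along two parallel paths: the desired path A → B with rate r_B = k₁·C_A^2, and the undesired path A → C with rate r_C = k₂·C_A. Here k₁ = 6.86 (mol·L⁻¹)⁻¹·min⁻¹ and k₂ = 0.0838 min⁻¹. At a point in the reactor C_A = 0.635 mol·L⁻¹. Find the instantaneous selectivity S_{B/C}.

52.0

S_{B/C} = r_B/r_C = (k₁·C_A^2)/(k₂·C_A) = (k₁/k₂)·C_A.
= (6.86×0.6350^2) / (0.0838×0.6350) = 2.766/0.05321 = 52.0.
Since the desired path is higher order in A, keeping C_A high (PFR or concentrated feed) favours B.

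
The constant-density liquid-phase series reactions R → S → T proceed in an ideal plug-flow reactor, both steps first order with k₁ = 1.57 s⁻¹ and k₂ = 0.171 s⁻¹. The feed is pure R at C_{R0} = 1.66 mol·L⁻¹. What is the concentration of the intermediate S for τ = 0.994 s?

1.18 mol·L⁻¹

For first-order series with pure R initially, C_S(τ) = k₁C_{R0}/(k₂−k₁)·(e^(−k₁τ) − e^(−k₂τ)).
e^(−k₁τ) = e^(−1.57×0.994) = e^(−1.561) = 0.2100; e^(−k₂τ) = e^(−0.1700) = 0.8437.
C_S = 1.57×1.66/(0.171−1.57) × (0.2100−0.8437) = (-1.863)×(-0.6337) = 1.180 mol·L⁻¹.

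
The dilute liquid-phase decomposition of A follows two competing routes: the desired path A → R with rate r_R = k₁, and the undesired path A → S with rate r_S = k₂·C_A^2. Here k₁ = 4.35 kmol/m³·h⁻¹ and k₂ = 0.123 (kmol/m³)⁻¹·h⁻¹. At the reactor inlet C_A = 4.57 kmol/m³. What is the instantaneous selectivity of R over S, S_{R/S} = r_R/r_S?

1.69

S_{R/S} = r_R/r_S = (k₁)/(k₂·C_A^2) = (k₁/k₂)·C_A^-2.
= (4.35) / (0.123×4.570^2) = 4.350/2.569 = 1.69.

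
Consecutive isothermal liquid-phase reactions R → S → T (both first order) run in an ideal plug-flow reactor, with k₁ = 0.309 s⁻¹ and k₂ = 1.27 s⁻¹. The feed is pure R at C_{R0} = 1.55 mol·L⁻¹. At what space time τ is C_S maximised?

The intermediate peaks when r₁ = r₂, i.e. k₁e^(−k₁τ) = k₂e^(−k₂τ), giving τ_opt = ln(k₂/k₁)/(k₂−k₁).
= ln(1.27/0.309)/(1.27−0.309) = ln(4.110)/0.9610 = 1.413/0.9610 = 1.47 s.

1.47 s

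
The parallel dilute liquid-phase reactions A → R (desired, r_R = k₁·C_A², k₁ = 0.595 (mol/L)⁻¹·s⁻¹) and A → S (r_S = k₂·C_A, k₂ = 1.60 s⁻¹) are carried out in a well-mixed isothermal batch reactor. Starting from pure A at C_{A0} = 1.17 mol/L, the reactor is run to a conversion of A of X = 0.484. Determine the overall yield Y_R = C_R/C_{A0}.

0.119

C_A = C_{A0}(1−X) = 0.6037 mol/L.
Along a PFR/batch, dC_S/dC_A = −r_S/(r_R+r_S) = −k₂/(k₂+k₁·C_A).
Integrating from C_{A0} to C_A: C_S = (1.60/0.595)·ln[(1.60+0.595·1.17)/(1.60+0.595·0.604)] = 2.689·ln(2.296/1.959) = 0.4267 mol/L.
Then C_R = (C_{A0}−C_A) − C_S = 0.5663 − 0.4267 = 0.1395 mol/L.
Y_R = C_R/C_{A0} = 0.1395/1.17 = 0.119.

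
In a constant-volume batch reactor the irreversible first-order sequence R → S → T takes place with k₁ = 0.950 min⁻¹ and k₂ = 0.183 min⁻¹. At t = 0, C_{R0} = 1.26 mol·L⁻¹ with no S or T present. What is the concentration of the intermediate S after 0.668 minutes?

0.554 mol·L⁻¹

Solving the coupled first-order balances gives C_S(t) = [k₁/(k₂−k₁)]·C_{R0}·(e^(−k₁t) − e^(−k₂t)).
e^(−k₁t) = e^(−0.950×0.668) = e^(−0.6346) = 0.5301; e^(−k₂t) = e^(−0.1222) = 0.8849.
C_S = 0.950×1.26/(0.183−0.950) × (0.5301−0.8849) = (-1.561)×(-0.3548) = 0.5537 mol·L⁻¹.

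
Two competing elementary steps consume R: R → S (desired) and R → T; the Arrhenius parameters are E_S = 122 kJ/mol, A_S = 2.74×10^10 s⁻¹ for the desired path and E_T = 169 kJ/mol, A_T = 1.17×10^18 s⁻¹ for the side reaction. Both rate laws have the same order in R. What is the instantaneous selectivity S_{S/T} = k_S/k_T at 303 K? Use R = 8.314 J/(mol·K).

With equal orders, S_{S/T} = k_S/k_T = (A_S/A_T)·exp[(E_T−E_S)/(RT)].
(E_T−E_S)/(RT) = (169−122)×10³/(8.314×303) = 47000/2519 = 18.66.
k_S/k_T = (2.74×10^10/1.17×10^18)·exp(18.66) = 2.342×10^-8 × 1.267×10^8 = 2.97.

2.97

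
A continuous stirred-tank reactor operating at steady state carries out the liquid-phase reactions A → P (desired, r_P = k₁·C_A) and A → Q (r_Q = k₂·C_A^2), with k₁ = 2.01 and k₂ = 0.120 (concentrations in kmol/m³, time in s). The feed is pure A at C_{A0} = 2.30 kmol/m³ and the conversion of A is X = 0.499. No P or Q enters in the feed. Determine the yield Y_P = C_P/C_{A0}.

0.467

Exit C_A = C_{A0}(1−X) = 2.30×0.501 = 1.152 kmol/m³.
Rates in a CSTR are evaluated at the outlet concentration: r_P = 2.01×1.152 = 2.316, r_Q = 0.120×1.152^2 = 0.1593.
Fraction of consumed A going to P: r_P/(r_P+r_Q) = 0.9356.
C_P = 0.9356·C_{A0}·X = 0.9356×2.30×0.499 = 1.07 kmol/m³; Y_P = C_P/C_{A0} = 0.467.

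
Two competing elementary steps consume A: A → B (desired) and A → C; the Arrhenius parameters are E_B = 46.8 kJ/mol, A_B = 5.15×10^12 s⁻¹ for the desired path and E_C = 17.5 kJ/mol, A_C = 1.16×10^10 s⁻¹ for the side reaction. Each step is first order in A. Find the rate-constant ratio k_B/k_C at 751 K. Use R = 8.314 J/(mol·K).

4.07

Since both paths have the same order in A, the concentration cancels and S_{B/C} = k_B/k_C = (A_B/A_C)·exp[(E_C−E_B)/(RT)].
(E_C−E_B)/(RT) = (17.5−46.8)×10³/(8.314×751) = -29300/6244 = -4.693.
k_B/k_C = (5.15×10^12/1.16×10^10)·exp(-4.693) = 444.0 × 0.009162 = 4.07.
Since E_B > E_C, raising the temperature improves selectivity toward B.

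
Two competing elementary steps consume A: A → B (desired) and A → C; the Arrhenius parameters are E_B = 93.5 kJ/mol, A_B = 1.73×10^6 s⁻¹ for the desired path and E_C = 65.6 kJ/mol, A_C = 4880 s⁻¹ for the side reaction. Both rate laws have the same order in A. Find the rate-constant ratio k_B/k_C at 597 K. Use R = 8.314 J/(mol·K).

1.28

With equal orders, S_{B/C} = k_B/k_C = (A_B/A_C)·exp[(E_C−E_B)/(RT)].
(E_C−E_B)/(RT) = (65.6−93.5)×10³/(8.314×597) = -27900/4963 = -5.621.
k_B/k_C = (1.73×10^6/4880)·exp(-5.621) = 354.5 × 0.003621 = 1.28.
Since E_B > E_C, raising the temperature improves selectivity toward B.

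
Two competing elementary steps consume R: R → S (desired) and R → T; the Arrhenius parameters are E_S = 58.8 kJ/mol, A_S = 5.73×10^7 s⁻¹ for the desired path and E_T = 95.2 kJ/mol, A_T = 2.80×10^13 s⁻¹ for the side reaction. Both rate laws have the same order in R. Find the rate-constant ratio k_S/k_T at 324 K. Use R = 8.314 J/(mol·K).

With equal orders, S_{S/T} = k_S/k_T = (A_S/A_T)·exp[(E_T−E_S)/(RT)].
(E_T−E_S)/(RT) = (95.2−58.8)×10³/(8.314×324) = 36400/2694 = 13.51.
k_S/k_T = (5.73×10^7/2.80×10^13)·exp(13.51) = 2.046×10^-6 × 7.388×10^5 = 1.51.
Since E_S < E_T, lowering the temperature improves selectivity toward S.

1.51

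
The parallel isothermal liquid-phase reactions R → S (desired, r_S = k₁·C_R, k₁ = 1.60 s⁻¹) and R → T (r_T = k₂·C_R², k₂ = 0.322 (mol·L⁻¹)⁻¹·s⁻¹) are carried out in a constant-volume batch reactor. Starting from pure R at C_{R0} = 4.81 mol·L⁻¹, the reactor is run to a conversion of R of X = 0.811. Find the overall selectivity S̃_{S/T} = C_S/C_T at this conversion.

1.84

C_R = C_{R0}(1−X) = 0.9091 mol·L⁻¹.
Along a PFR/batch, dC_S/dC_R = −r_S/(r_S+r_T) = −k₁/(k₁+k₂·C_R).
Integrating from C_{R0} to C_R: C_S = (1.60/0.322)·ln[(1.60+0.322·4.81)/(1.60+0.322·0.909)] = 4.969·ln(3.149/1.893) = 2.529 mol·L⁻¹.
C_T = (C_{R0}−C_R)−C_S = 1.372 mol·L⁻¹; S̃_{S/T} = 2.529/1.372 = 1.84.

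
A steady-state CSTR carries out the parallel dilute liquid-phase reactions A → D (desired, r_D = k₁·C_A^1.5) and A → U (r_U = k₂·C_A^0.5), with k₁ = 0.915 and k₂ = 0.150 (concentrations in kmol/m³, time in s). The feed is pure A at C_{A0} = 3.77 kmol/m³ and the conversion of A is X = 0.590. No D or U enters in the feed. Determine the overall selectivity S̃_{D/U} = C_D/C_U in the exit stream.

9.43

Exit C_A = C_{A0}(1−X) = 3.77×0.410 = 1.546 kmol/m³.
A CSTR operates uniformly at the exit composition, giving r_D = 1.758 and r_U = 0.1865 (each k·C_A^n at C_A = 1.546).
Overall selectivity = C_D/C_U = r_Dτ/(r_Uτ) = r_D/r_U = 9.43.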